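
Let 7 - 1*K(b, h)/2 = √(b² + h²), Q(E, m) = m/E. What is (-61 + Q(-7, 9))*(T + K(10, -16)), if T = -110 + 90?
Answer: 2616/7 + 1744*√89/7 ≈ 2724.1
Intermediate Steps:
T = -20
K(b, h) = 14 - 2*√(b² + h²)
(-61 + Q(-7, 9))*(T + K(10, -16)) = (-61 + 9/(-7))*(-20 + (14 - 2*√(10² + (-16)²))) = (-61 + 9*(-⅐))*(-20 + (14 - 2*√(100 + 256))) = (-61 - 9/7)*(-20 + (14 - 4*√89)) = -436*(-20 + (14 - 4*√89))/7 = -436*(-6 - 4*√89)/7 = 2616/7 + 1744*√89/7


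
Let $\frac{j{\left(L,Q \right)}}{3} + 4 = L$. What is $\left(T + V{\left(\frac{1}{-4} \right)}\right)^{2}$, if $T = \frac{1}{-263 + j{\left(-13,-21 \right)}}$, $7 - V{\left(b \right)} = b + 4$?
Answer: $\frac{4157521}{394384} \approx 10.542$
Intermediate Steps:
$j{\left(L,Q \right)} = -12 + 3 L$
$V{\left(b \right)} = 3 - b$ ($V{\left(b \right)} = 7 - \left(b + 4\right) = 7 - \left(4 + b\right) = 3 - b$)
$T = - \frac{1}{314}$ ($T = \frac{1}{-263 + \left(-12 + 3 \left(-13\right)\right)} = \frac{1}{-263 - 51} = \frac{1}{-314} = - \frac{1}{314} \approx -0.0031847$)
$\left(T + V{\left(\frac{1}{-4} \right)}\right)^{2} = \left(- \frac{1}{314} + \left(3 - \frac{1}{-4}\right)\right)^{2} = \left(- \frac{1}{314} + \left(3 - - \frac{1}{4}\right)\right)^{2} = \left(- \frac{1}{314} + \left(3 + \frac{1}{4}\right)\right)^{2} = \left(- \frac{1}{314} + \frac{13}{4}\right)^{2} = \left(\frac{2039}{628}\right)^{2} = \frac{4157521}{394384}$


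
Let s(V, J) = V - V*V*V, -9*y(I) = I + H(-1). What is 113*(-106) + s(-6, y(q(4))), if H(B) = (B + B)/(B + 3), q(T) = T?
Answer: -11768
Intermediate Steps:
H(B) = 2*B/(3 + B) (H(B) = (2*B)/(3 + B) = 2*B/(3 + B))
y(I) = 1/9 - I/9 (y(I) = -(I + 2*(-1)/(3 - 1))/9 = -(I + 2*(-1)/2)/9 = -(I + 2*(-1)*(1/2))/9 = -(I - 1)/9 = -(-1 + I)/9 = 1/9 - I/9)
s(V, J) = V - V**3 (s(V, J) = V - V**2*V = V - V**3)
113*(-106) + s(-6, y(q(4))) = 113*(-106) + (-6 - 1*(-6)**3) = -11978 + (-6 - 1*(-216)) = -11978 + (-6 + 216) = -11978 + 210 = -11768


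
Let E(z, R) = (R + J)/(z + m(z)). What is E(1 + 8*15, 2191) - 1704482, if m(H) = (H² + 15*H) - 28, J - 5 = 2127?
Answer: -28207468295/16549 ≈ -1.7045e+6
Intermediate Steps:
J = 2132 (J = 5 + 2127 = 2132)
m(H) = -28 + H² + 15*H
E(z, R) = (2132 + R)/(-28 + z² + 16*z) (E(z, R) = (R + 2132)/(z + (-28 + z² + 15*z)) = (2132 + R)/(-28 + z² + 16*z))
E(1 + 8*15, 2191) - 1704482 = (2132 + 2191)/(-28 + (1 + 8*15)² + 16*(1 + 8*15)) - 1704482 = 4323/(-28 + (1 + 120)² + 16*(1 + 120)) - 1704482 = 4323/(-28 + 121² + 16*121) - 1704482 = 4323/(-28 + 14641 + 1936) - 1704482 = 4323/16549 - 1704482 = -28207468295/16549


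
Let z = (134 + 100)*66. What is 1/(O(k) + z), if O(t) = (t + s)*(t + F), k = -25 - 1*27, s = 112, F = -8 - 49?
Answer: 1/8904 ≈ 0.00011231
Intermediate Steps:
F = -57
k = -52 (k = -25 - 27 = -52)
O(t) = (-57 + t)*(112 + t) (O(t) = (t + 112)*(t - 57) = (112 + t)*(-57 + t) = (-57 + t)*(112 + t))
z = 15444 (z = 234*66 = 15444)
1/(O(k) + z) = 1/((-6384 + (-52)² + 55*(-52)) + 15444) = 1/((-6384 + 2704 - 2860) + 15444) = 1/(-6540 + 15444) = 1/8904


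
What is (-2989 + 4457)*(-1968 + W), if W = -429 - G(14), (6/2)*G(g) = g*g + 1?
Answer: -10845584/3 ≈ -3.6152e+6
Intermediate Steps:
G(g) = ⅓ + g²/3 (G(g) = (g*g + 1)/3 = (g² + 1)/3 = (1 + g²)/3 = ⅓ + g²/3)
W = -1484/3 (W = -429 - (⅓ + (⅓)*14²) = -429 - (⅓ + (⅓)*196) = -429 - (⅓ + 196/3) = -429 - 1*197/3 = -429 - 197/3 = -1484/3 ≈ -494.67)
(-2989 + 4457)*(-1968 + W) = (-2989 + 4457)*(-1968 - 1484/3) = 1468*(-7388/3) = -10845584/3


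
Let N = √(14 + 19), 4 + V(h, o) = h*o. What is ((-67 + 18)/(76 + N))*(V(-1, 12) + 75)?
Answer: -219716/5743 + 2891*√33/5743 ≈ -35.366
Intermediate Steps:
V(h, o) = -4 + h*o
N = √33 ≈ 5.7446
((-67 + 18)/(76 + N))*(V(-1, 12) + 75) = ((-67 + 18)/(76 + √33))*((-4 - 1*12) + 75) = (-49/(76 + √33))*((-4 - 12) + 75) = (-49/(76 + √33))*(-16 + 75) = -49/(76 + √33)*59 = -2891/(76 + √33)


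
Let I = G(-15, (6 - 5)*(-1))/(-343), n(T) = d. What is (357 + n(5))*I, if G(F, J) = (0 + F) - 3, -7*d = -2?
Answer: 45018/2401 ≈ 18.750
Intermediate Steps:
d = 2/7 (d = -1/7*(-2) = 2/7 ≈ 0.28571)
n(T) = 2/7
G(F, J) = -3 + F (G(F, J) = F - 3 = -3 + F)
I = 18/343 (I = (-3 - 15)/(-343) = -18*(-1/343) = 18/343 ≈ 0.052478)
(357 + n(5))*I = (357 + 2/7)*(18/343) = (2501/7)*(18/343) = 45018/2401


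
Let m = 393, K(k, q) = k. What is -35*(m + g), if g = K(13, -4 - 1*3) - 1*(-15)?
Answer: -14735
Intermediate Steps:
g = 28 (g = 13 - 1*(-15) = 13 + 15 = 28)
-35*(m + g) = -35*(393 + 28) = -35*421 = -14735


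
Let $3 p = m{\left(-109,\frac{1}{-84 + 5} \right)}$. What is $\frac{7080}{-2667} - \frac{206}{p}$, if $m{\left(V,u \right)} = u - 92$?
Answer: $\frac{8749306}{2154047} \approx 4.0618$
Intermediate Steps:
$m{\left(V,u \right)} = -92 + u$
$p = - \frac{2423}{79}$ ($p = \frac{-92 + \frac{1}{-84 + 5}}{3} = \frac{-92 + \frac{1}{-79}}{3} = \frac{-92 - \frac{1}{79}}{3} = \frac{1}{3} \left(- \frac{7269}{79}\right) = - \frac{2423}{79} \approx -30.671$)
$\frac{7080}{-2667} - \frac{206}{p} = \frac{7080}{-2667} - \frac{206}{- \frac{2423}{79}} = 7080 \left(- \frac{1}{2667}\right) - - \frac{16274}{2423} = - \frac{2360}{889} + \frac{16274}{2423} = \frac{8749306}{2154047}$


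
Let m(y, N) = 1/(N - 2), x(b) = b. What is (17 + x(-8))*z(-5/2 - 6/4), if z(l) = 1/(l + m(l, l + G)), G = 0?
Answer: -54/25 ≈ -2.1600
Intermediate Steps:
m(y, N) = 1/(-2 + N)
z(l) = 1/(l + 1/(-2 + l)) (z(l) = 1/(l + 1/(-2 + (l + 0))) = 1/(l + 1/(-2 + l)))
(17 + x(-8))*z(-5/2 - 6/4) = (17 - 8)*((-2 + (-5/2 - 6/4))/(1 + (-5/2 - 6/4)*(-2 + (-5/2 - 6/4)))) = 9*((-2 + (-5*½ - 6*¼))/(1 + (-5*½ - 6*¼)*(-2 + (-5*½ - 6*¼)))) = 9*((-2 + (-5/2 - 3/2))/(1 + (-5/2 - 3/2)*(-2 + (-5/2 - 3/2)))) = 9*((-2 - 4)/(1 - 4*(-2 - 4))) = 9*(-6/(1 - 4*(-6))) = 9*(-6/(1 + 24)) = 9*(-6/25) = -54/25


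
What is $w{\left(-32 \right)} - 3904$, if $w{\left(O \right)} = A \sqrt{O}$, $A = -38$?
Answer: $-3904 - 152 i \sqrt{2} \approx -3904.0 - 214.96 i$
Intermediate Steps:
$w{\left(O \right)} = - 38 \sqrt{O}$
$w{\left(-32 \right)} - 3904 = - 38 \sqrt{-32} - 3904 = - 38 \cdot 4 i \sqrt{2} - 3904 = - 152 i \sqrt{2} - 3904 = -3904 - 152 i \sqrt{2}$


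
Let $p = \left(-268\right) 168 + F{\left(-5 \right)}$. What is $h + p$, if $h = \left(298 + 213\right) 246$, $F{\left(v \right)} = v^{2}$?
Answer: $80707$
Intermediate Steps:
$h = 125706$ ($h = 511 \cdot 246 = 125706$)
$p = -44999$ ($p = \left(-268\right) 168 + \left(-5\right)^{2} = -45024 + 25 = -44999$)
$h + p = 125706 - 44999 = 80707$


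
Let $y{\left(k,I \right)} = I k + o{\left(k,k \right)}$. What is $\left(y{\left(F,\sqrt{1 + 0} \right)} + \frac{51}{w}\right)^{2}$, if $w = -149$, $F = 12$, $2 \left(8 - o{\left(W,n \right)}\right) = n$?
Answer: $\frac{4141225}{22201} \approx 186.53$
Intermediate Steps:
$o{\left(W,n \right)} = 8 - \frac{n}{2}$
$y{\left(k,I \right)} = 8 - \frac{k}{2} + I k$ ($y{\left(k,I \right)} = I k - \left(-8 + \frac{k}{2}\right) = 8 - \frac{k}{2} + I k$)
$\left(y{\left(F,\sqrt{1 + 0} \right)} + \frac{51}{w}\right)^{2} = \left(\left(8 - 6 + \sqrt{1 + 0} \cdot 12\right) + \frac{51}{-149}\right)^{2} = \left(\left(8 - 6 + \sqrt{1} \cdot 12\right) + 51 \left(- \frac{1}{149}\right)\right)^{2} = \left(\left(8 - 6 + 1 \cdot 12\right) - \frac{51}{149}\right)^{2} = \left(\left(8 - 6 + 12\right) - \frac{51}{149}\right)^{2} = \left(14 - \frac{51}{149}\right)^{2} = \left(\frac{2035}{149}\right)^{2} = \frac{4141225}{22201}$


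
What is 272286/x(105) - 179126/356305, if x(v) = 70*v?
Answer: 455715653/12470675 ≈ 36.543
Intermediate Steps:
272286/x(105) - 179126/356305 = 272286/((70*105)) - 179126/356305 = 272286/7350 - 179126*1/356305 = 272286*(1/7350) - 179126/356305 = 6483/175 - 179126/356305 = 455715653/12470675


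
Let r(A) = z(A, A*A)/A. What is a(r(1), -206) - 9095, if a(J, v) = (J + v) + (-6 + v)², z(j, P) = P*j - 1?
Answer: 35643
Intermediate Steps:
z(j, P) = -1 + P*j
r(A) = (-1 + A³)/A (r(A) = (-1 + (A*A)*A)/A = (-1 + A²*A)/A = (-1 + A³)/A)
a(J, v) = J + v + (-6 + v)²
a(r(1), -206) - 9095 = ((-1 + 1³)/1 - 206 + (-6 - 206)²) - 9095 = (1*(-1 + 1) - 206 + (-212)²) - 9095 = (1*0 - 206 + 44944) - 9095 = (0 - 206 + 44944) - 9095 = 44738 - 9095 = 35643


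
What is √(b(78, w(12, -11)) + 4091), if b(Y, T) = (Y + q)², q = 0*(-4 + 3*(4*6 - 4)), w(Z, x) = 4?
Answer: 5*√407 ≈ 100.87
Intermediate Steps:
q = 0 (q = 0*(-4 + 3*(24 - 4)) = 0*(-4 + 3*20) = 0*(-4 + 60) = 0*56 = 0)
b(Y, T) = Y² (b(Y, T) = (Y + 0)² = Y²)
√(b(78, w(12, -11)) + 4091) = √(78² + 4091) = √(6084 + 4091) = √10175 = 5*√407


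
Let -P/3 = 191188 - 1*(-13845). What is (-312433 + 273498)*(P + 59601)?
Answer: 21628314630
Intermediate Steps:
P = -615099 (P = -3*(191188 - 1*(-13845)) = -3*(191188 + 13845) = -3*205033 = -615099)
(-312433 + 273498)*(P + 59601) = (-312433 + 273498)*(-615099 + 59601) = -38935*(-555498) = 21628314630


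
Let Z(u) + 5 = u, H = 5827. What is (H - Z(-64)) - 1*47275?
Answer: -41379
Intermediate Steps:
Z(u) = -5 + u
(H - Z(-64)) - 1*47275 = (5827 - (-5 - 64)) - 1*47275 = (5827 - 1*(-69)) - 47275 = (5827 + 69) - 47275 = 5896 - 47275 = -41379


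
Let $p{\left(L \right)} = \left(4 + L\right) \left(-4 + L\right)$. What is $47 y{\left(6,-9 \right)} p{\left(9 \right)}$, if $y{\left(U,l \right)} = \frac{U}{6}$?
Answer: $3055$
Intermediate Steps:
$y{\left(U,l \right)} = \frac{U}{6}$ ($y{\left(U,l \right)} = U \frac{1}{6} = \frac{U}{6}$)
$p{\left(L \right)} = \left(-4 + L\right) \left(4 + L\right)$
$47 y{\left(6,-9 \right)} p{\left(9 \right)} = 47 \cdot \frac{1}{6} \cdot 6 \left(-16 + 9^{2}\right) = 47 \cdot 1 \left(-16 + 81\right) = 47 \cdot 65 = 3055$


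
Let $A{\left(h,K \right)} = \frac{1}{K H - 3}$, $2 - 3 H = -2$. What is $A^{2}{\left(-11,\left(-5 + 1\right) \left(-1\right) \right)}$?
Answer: $\frac{9}{49} \approx 0.18367$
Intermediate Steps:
$H = \frac{4}{3}$ ($H = \frac{2}{3} - - \frac{2}{3} = \frac{2}{3} + \frac{2}{3} = \frac{4}{3} \approx 1.3333$)
$A{\left(h,K \right)} = \frac{1}{-3 + \frac{4 K}{3}}$ ($A{\left(h,K \right)} = \frac{1}{K \frac{4}{3} - 3} = \frac{1}{\frac{4 K}{3} - 3} = \frac{1}{-3 + \frac{4 K}{3}}$)
$A^{2}{\left(-11,\left(-5 + 1\right) \left(-1\right) \right)} = \left(\frac{3}{-9 + 4 \left(-5 + 1\right) \left(-1\right)}\right)^{2} = \left(\frac{3}{-9 + 4 \left(\left(-4\right) \left(-1\right)\right)}\right)^{2} = \left(\frac{3}{-9 + 4 \cdot 4}\right)^{2} = \left(\frac{3}{-9 + 16}\right)^{2} = \left(\frac{3}{7}\right)^{2} = \frac{9}{49}$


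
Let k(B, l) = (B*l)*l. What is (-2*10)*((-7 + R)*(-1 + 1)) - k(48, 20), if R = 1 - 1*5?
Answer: -19200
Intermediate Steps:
R = -4 (R = 1 - 5 = -4)
k(B, l) = B*l²
(-2*10)*((-7 + R)*(-1 + 1)) - k(48, 20) = (-2*10)*((-7 - 4)*(-1 + 1)) - 48*20² = -(-220)*0 - 48*400 = -20*0 - 1*19200 = 0 - 19200 = -19200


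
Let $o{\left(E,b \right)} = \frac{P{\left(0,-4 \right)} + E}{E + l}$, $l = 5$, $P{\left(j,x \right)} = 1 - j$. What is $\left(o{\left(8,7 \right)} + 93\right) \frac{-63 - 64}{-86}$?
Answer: $\frac{77343}{559} \approx 138.36$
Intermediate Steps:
$o{\left(E,b \right)} = \frac{1 + E}{5 + E}$ ($o{\left(E,b \right)} = \frac{\left(1 - 0\right) + E}{E + 5} = \frac{\left(1 + 0\right) + E}{5 + E} = \frac{1 + E}{5 + E}$)
$\left(o{\left(8,7 \right)} + 93\right) \frac{-63 - 64}{-86} = \left(\frac{1 + 8}{5 + 8} + 93\right) \frac{-63 - 64}{-86} = \left(\frac{1}{13} \cdot 9 + 93\right) \left(-63 - 64\right) \left(- \frac{1}{86}\right) = \left(\frac{1}{13} \cdot 9 + 93\right) \left(\left(-127\right) \left(- \frac{1}{86}\right)\right) = \left(\frac{9}{13} + 93\right) \frac{127}{86} = \frac{1218}{13} \cdot \frac{127}{86} = \frac{77343}{559}$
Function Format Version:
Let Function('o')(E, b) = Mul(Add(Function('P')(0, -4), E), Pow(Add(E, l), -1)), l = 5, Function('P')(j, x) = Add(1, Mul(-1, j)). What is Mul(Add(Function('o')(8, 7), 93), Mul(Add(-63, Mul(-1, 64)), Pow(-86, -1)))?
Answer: Rational(77343, 559) ≈ 138.36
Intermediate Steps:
Function('o')(E, b) = Mul(Pow(Add(5, E), -1), Add(1, E)) (Function('o')(E, b) = Mul(Add(Add(1, Mul(-1, 0)), E), Pow(Add(E, 5), -1)) = Mul(Add(Add(1, 0), E), Pow(Add(5, E), -1)) = Mul(Add(1, E), Pow(Add(5, E), -1)) = Mul(Pow(Add(5, E), -1), Add(1, E)))
Mul(Add(Function('o')(8, 7), 93), Mul(Add(-63, Mul(-1, 64)), Pow(-86, -1))) = Mul(Add(Mul(Pow(Add(5, 8), -1), Add(1, 8)), 93), Mul(Add(-63, Mul(-1, 64)), Pow(-86, -1))) = Mul(Add(Mul(Pow(13, -1), 9), 93), Mul(Add(-63, -64), Rational(-1, 86))) = Mul(Add(Mul(Rational(1, 13), 9), 93), Mul(-127, Rational(-1, 86))) = Mul(Add(Rational(9, 13), 93), Rational(127, 86)) = Mul(Rational(1218, 13), Rational(127, 86)) = Rational(77343, 559)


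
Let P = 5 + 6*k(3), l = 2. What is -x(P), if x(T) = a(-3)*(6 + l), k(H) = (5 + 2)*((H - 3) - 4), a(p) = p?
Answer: 24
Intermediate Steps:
k(H) = -49 + 7*H (k(H) = 7*((-3 + H) - 4) = 7*(-7 + H) = -49 + 7*H)
P = -163 (P = 5 + 6*(-49 + 7*3) = 5 + 6*(-49 + 21) = 5 + 6*(-28) = 5 - 168 = -163)
x(T) = -24 (x(T) = -3*(6 + 2) = -3*8 = -24)
-x(P) = -1*(-24) = 24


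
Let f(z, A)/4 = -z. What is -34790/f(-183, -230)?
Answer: -17395/366 ≈ -47.527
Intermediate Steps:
f(z, A) = -4*z (f(z, A) = 4*(-z) = -4*z)
-34790/f(-183, -230) = -34790/((-4*(-183))) = -34790/732 = -34790*1/732 = -17395/366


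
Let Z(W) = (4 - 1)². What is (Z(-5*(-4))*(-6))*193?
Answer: -10422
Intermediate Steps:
Z(W) = 9 (Z(W) = 3² = 9)
(Z(-5*(-4))*(-6))*193 = (9*(-6))*193 = -54*193 = -10422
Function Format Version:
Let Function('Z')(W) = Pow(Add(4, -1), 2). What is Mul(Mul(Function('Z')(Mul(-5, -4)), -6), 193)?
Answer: -10422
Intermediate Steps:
Function('Z')(W) = 9 (Function('Z')(W) = Pow(3, 2) = 9)
Mul(Mul(Function('Z')(Mul(-5, -4)), -6), 193) = Mul(Mul(9, -6), 193) = Mul(-54, 193) = -10422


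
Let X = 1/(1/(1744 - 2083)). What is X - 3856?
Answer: -4195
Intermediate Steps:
X = -339 (X = 1/(1/(-339)) = 1/(-1/339) = -339)
X - 3856 = -339 - 3856 = -4195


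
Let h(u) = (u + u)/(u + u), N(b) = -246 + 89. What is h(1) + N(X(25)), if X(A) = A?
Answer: -156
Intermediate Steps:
N(b) = -157
h(u) = 1 (h(u) = (2*u)/((2*u)) = (2*u)*(1/(2*u)) = 1)
h(1) + N(X(25)) = 1 - 157 = -156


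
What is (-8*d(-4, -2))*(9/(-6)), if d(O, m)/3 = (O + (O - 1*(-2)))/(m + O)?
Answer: 36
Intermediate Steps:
d(O, m) = 3*(2 + 2*O)/(O + m) (d(O, m) = 3*((O + (O - 1*(-2)))/(m + O)) = 3*((O + (O + 2))/(O + m)) = 3*((O + (2 + O))/(O + m)) = 3*((2 + 2*O)/(O + m)) = 3*(2 + 2*O)/(O + m))
(-8*d(-4, -2))*(9/(-6)) = (-48*(1 - 4)/(-4 - 2))*(9/(-6)) = (-48*(-3)/(-6))*(9*(-⅙)) = -48*(-1)*(-3)/6*(-3/2) = -8*3*(-3/2) = -24*(-3/2) = 36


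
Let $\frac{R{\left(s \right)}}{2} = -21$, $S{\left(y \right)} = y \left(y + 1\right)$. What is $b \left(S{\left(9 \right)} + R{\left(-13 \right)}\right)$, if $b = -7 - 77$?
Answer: $-4032$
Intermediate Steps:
$S{\left(y \right)} = y \left(1 + y\right)$
$R{\left(s \right)} = -42$ ($R{\left(s \right)} = 2 \left(-21\right) = -42$)
$b = -84$ ($b = -7 - 77 = -84$)
$b \left(S{\left(9 \right)} + R{\left(-13 \right)}\right) = - 84 \left(9 \left(1 + 9\right) - 42\right) = - 84 \left(9 \cdot 10 - 42\right) = - 84 \left(90 - 42\right) = \left(-84\right) 48 = -4032$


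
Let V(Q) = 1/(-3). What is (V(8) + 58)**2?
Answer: 29929/9 ≈ 3325.4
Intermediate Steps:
V(Q) = -1/3
(V(8) + 58)**2 = (-1/3 + 58)**2 = (173/3)**2 = 29929/9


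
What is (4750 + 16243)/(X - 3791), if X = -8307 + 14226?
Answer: 2999/304 ≈ 9.8651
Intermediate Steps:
X = 5919
(4750 + 16243)/(X - 3791) = (4750 + 16243)/(5919 - 3791) = 20993/2128 = 20993*(1/2128) = 2999/304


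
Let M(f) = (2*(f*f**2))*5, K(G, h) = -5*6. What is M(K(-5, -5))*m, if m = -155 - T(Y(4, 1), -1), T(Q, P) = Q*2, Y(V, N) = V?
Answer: 44010000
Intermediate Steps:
K(G, h) = -30
T(Q, P) = 2*Q
M(f) = 10*f**3 (M(f) = (2*f**3)*5 = 10*f**3)
m = -163 (m = -155 - 2*4 = -155 - 1*8 = -155 - 8 = -163)
M(K(-5, -5))*m = (10*(-30)**3)*(-163) = (10*(-27000))*(-163) = -270000*(-163) = 44010000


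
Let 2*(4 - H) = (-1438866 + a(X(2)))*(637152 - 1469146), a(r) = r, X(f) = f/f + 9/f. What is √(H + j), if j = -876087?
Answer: I*√2394250110006/2 ≈ 7.7367e+5*I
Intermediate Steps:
X(f) = 1 + 9/f
H = -1197123302829/2 (H = 4 - (-1438866 + (9 + 2)/2)*(637152 - 1469146)/2 = 4 - (-1438866 + (½)*11)*(-831994)/2 = 4 - (-1438866 + 11/2)*(-831994)/2 = 4 - (-2877721)*(-831994)/4 = 4 - ½*1197123302837 = 4 - 1197123302837/2 = -1197123302829/2 ≈ -5.9856e+11)
√(H + j) = √(-1197123302829/2 - 876087) = √(-1197125055003/2) = I*√2394250110006/2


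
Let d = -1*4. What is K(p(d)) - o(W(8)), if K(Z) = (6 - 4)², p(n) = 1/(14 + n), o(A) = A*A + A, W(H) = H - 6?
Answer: -2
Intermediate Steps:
W(H) = -6 + H
o(A) = A + A² (o(A) = A² + A = A + A²)
d = -4
K(Z) = 4 (K(Z) = 2² = 4)
K(p(d)) - o(W(8)) = 4 - (-6 + 8)*(1 + (-6 + 8)) = 4 - 2*(1 + 2) = 4 - 2*3 = 4 - 1*6 = 4 - 6 = -2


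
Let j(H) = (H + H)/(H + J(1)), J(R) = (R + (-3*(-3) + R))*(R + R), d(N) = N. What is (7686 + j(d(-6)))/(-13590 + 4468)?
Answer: -30741/36488 ≈ -0.84250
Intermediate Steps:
J(R) = 2*R*(9 + 2*R) (J(R) = (R + (9 + R))*(2*R) = (9 + 2*R)*(2*R) = 2*R*(9 + 2*R))
j(H) = 2*H/(22 + H) (j(H) = (H + H)/(H + 2*1*(9 + 2*1)) = (2*H)/(H + 2*1*(9 + 2)) = (2*H)/(H + 2*1*11) = (2*H)/(H + 22) = (2*H)/(22 + H) = 2*H/(22 + H))
(7686 + j(d(-6)))/(-13590 + 4468) = (7686 + 2*(-6)/(22 - 6))/(-13590 + 4468) = (7686 + 2*(-6)/16)/(-9122) = (7686 + 2*(-6)*(1/16))*(-1/9122) = (7686 - ¾)*(-1/9122) = (30741/4)*(-1/9122) = -30741/36488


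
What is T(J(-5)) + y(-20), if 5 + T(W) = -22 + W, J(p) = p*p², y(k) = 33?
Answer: -119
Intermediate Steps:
J(p) = p³
T(W) = -27 + W (T(W) = -5 + (-22 + W) = -27 + W)
T(J(-5)) + y(-20) = (-27 + (-5)³) + 33 = (-27 - 125) + 33 = -152 + 33 = -119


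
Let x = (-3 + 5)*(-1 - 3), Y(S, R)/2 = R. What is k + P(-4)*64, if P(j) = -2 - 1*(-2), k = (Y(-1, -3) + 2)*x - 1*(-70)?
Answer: 102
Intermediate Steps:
Y(S, R) = 2*R
x = -8 (x = 2*(-4) = -8)
k = 102 (k = (2*(-3) + 2)*(-8) - 1*(-70) = (-6 + 2)*(-8) + 70 = -4*(-8) + 70 = 32 + 70 = 102)
P(j) = 0 (P(j) = -2 + 2 = 0)
k + P(-4)*64 = 102 + 0*64 = 102 + 0 = 102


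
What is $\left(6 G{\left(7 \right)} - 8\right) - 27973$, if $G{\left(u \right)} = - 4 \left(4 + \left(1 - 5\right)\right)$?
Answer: $-27981$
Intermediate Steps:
$G{\left(u \right)} = 0$ ($G{\left(u \right)} = - 4 \left(4 - 4\right) = \left(-4\right) 0 = 0$)
$\left(6 G{\left(7 \right)} - 8\right) - 27973 = \left(6 \cdot 0 - 8\right) - 27973 = \left(0 - 8\right) - 27973 = -8 - 27973 = -27981$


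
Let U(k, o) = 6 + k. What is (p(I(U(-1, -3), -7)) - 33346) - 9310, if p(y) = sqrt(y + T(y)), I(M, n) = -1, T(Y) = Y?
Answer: -42656 + I*sqrt(2) ≈ -42656.0 + 1.4142*I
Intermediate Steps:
p(y) = sqrt(2)*sqrt(y) (p(y) = sqrt(y + y) = sqrt(2*y) = sqrt(2)*sqrt(y))
(p(I(U(-1, -3), -7)) - 33346) - 9310 = (sqrt(2)*sqrt(-1) - 33346) - 9310 = (sqrt(2)*I - 33346) - 9310 = (I*sqrt(2) - 33346) - 9310 = (-33346 + I*sqrt(2)) - 9310 = -42656 + I*sqrt(2)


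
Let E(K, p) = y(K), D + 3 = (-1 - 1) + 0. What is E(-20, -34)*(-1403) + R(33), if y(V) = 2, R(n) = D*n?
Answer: -2971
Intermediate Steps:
D = -5 (D = -3 + ((-1 - 1) + 0) = -3 + (-2 + 0) = -3 - 2 = -5)
R(n) = -5*n
E(K, p) = 2
E(-20, -34)*(-1403) + R(33) = 2*(-1403) - 5*33 = -2806 - 165 = -2971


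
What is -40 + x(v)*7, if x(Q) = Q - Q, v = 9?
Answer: -40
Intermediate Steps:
x(Q) = 0
-40 + x(v)*7 = -40 + 0*7 = -40 + 0 = -40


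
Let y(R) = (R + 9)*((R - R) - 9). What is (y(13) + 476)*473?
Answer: 131494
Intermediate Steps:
y(R) = -81 - 9*R (y(R) = (9 + R)*(0 - 9) = (9 + R)*(-9) = -81 - 9*R)
(y(13) + 476)*473 = ((-81 - 9*13) + 476)*473 = ((-81 - 117) + 476)*473 = (-198 + 476)*473 = 278*473 = 131494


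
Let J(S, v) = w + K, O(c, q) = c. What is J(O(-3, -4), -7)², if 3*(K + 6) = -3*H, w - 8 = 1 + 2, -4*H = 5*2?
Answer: 225/4 ≈ 56.250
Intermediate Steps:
H = -5/2 (H = -5*2/4 = -¼*10 = -5/2 ≈ -2.5000)
w = 11 (w = 8 + (1 + 2) = 8 + 3 = 11)
K = -7/2 (K = -6 + (-3*(-5/2))/3 = -6 + (⅓)*(15/2) = -6 + 5/2 = -7/2 ≈ -3.5000)
J(S, v) = 15/2 (J(S, v) = 11 - 7/2 = 15/2)
J(O(-3, -4), -7)² = (15/2)² = 225/4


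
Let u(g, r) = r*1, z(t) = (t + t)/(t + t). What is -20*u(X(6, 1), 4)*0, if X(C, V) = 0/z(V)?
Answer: 0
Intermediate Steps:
z(t) = 1 (z(t) = (2*t)/((2*t)) = (2*t)*(1/(2*t)) = 1)
X(C, V) = 0 (X(C, V) = 0/1 = 0*1 = 0)
u(g, r) = r
-20*u(X(6, 1), 4)*0 = -20*4*0 = -80*0 = 0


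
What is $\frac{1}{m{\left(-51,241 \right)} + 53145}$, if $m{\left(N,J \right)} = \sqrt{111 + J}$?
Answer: $\frac{53145}{2824390673} - \frac{4 \sqrt{22}}{2824390673} \approx 1.881 \cdot 10^{-5}$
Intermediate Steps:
$\frac{1}{m{\left(-51,241 \right)} + 53145} = \frac{1}{\sqrt{111 + 241} + 53145} = \frac{1}{\sqrt{352} + 53145} = \frac{1}{4 \sqrt{22} + 53145} = \frac{1}{53145 + 4 \sqrt{22}}$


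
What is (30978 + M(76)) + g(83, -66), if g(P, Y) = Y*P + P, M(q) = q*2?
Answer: 25735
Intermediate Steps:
M(q) = 2*q
g(P, Y) = P + P*Y (g(P, Y) = P*Y + P = P + P*Y)
(30978 + M(76)) + g(83, -66) = (30978 + 2*76) + 83*(1 - 66) = (30978 + 152) + 83*(-65) = 31130 - 5395 = 25735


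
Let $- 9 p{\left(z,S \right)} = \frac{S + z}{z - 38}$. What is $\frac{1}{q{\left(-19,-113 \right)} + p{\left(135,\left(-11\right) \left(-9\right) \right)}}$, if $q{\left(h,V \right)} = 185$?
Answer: $\frac{97}{17919} \approx 0.0054132$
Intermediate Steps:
$p{\left(z,S \right)} = - \frac{S + z}{9 \left(-38 + z\right)}$ ($p{\left(z,S \right)} = - \frac{\left(S + z\right) \frac{1}{z - 38}}{9} = - \frac{\left(S + z\right) \frac{1}{-38 + z}}{9} = - \frac{\frac{1}{-38 + z} \left(S + z\right)}{9} = - \frac{S + z}{9 \left(-38 + z\right)}$)
$\frac{1}{q{\left(-19,-113 \right)} + p{\left(135,\left(-11\right) \left(-9\right) \right)}} = \frac{1}{185 + \frac{- \left(-11\right) \left(-9\right) - 135}{9 \left(-38 + 135\right)}} = \frac{1}{185 + \frac{\left(-1\right) 99 - 135}{9 \cdot 97}} = \frac{1}{185 + \frac{1}{9} \cdot \frac{1}{97} \left(-99 - 135\right)} = \frac{1}{185 + \frac{1}{9} \cdot \frac{1}{97} \left(-234\right)} = \frac{1}{185 - \frac{26}{97}} = \frac{1}{\frac{17919}{97}} = \frac{97}{17919}$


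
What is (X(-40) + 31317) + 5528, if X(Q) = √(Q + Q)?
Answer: 36845 + 4*I*√5 ≈ 36845.0 + 8.9443*I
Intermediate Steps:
X(Q) = √2*√Q (X(Q) = √(2*Q) = √2*√Q)
(X(-40) + 31317) + 5528 = (√2*√(-40) + 31317) + 5528 = (√2*(2*I*√10) + 31317) + 5528 = (4*I*√5 + 31317) + 5528 = (31317 + 4*I*√5) + 5528 = 36845 + 4*I*√5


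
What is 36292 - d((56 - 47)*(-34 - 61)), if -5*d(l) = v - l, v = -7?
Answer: 182308/5 ≈ 36462.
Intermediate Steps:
d(l) = 7/5 + l/5 (d(l) = -(-7 - l)/5 = 7/5 + l/5)
36292 - d((56 - 47)*(-34 - 61)) = 36292 - (7/5 + ((56 - 47)*(-34 - 61))/5) = 36292 - (7/5 + (9*(-95))/5) = 36292 - (7/5 + (1/5)*(-855)) = 36292 - (7/5 - 171) = 36292 - 1*(-848/5) = 36292 + 848/5 = 182308/5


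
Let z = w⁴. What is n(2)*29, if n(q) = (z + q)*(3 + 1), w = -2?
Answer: 2088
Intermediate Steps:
z = 16 (z = (-2)⁴ = 16)
n(q) = 64 + 4*q (n(q) = (16 + q)*(3 + 1) = (16 + q)*4 = 64 + 4*q)
n(2)*29 = (64 + 4*2)*29 = (64 + 8)*29 = 72*29 = 2088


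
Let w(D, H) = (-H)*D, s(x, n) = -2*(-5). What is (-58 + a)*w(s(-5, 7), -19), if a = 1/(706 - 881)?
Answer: -385738/35 ≈ -11021.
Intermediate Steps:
s(x, n) = 10
a = -1/175 (a = 1/(-175) = -1/175 ≈ -0.0057143)
w(D, H) = -D*H
(-58 + a)*w(s(-5, 7), -19) = (-58 - 1/175)*(-1*10*(-19)) = -10151/175*190 = -385738/35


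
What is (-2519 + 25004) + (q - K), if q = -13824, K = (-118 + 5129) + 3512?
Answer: 138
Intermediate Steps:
K = 8523 (K = 5011 + 3512 = 8523)
(-2519 + 25004) + (q - K) = (-2519 + 25004) + (-13824 - 1*8523) = 22485 + (-13824 - 8523) = 22485 - 22347 = 138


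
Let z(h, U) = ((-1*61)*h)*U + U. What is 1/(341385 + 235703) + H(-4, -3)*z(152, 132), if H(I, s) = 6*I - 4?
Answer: 19774275806209/577088 ≈ 3.4266e+7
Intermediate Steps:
z(h, U) = U - 61*U*h (z(h, U) = (-61*h)*U + U = -61*U*h + U = U - 61*U*h)
H(I, s) = -4 + 6*I
1/(341385 + 235703) + H(-4, -3)*z(152, 132) = 1/(341385 + 235703) + (-4 + 6*(-4))*(132*(1 - 61*152)) = 1/577088 + (-4 - 24)*(132*(1 - 9272)) = 1/577088 - 3696*(-9271) = 1/577088 - 28*(-1223772) = 1/577088 + 34265616 = 19774275806209/577088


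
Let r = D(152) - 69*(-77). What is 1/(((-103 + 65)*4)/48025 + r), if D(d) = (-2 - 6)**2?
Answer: 48025/258230273 ≈ 0.00018598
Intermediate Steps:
D(d) = 64 (D(d) = (-8)**2 = 64)
r = 5377 (r = 64 - 69*(-77) = 64 + 5313 = 5377)
1/(((-103 + 65)*4)/48025 + r) = 1/(((-103 + 65)*4)/48025 + 5377) = 1/(-38*4*(1/48025) + 5377) = 1/(-152*1/48025 + 5377) = 1/(-152/48025 + 5377) = 1/(258230273/48025) = 48025/258230273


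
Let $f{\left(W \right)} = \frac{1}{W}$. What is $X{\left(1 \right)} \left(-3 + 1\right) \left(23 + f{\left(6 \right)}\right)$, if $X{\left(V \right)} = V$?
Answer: $- \frac{139}{3} \approx -46.333$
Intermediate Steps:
$X{\left(1 \right)} \left(-3 + 1\right) \left(23 + f{\left(6 \right)}\right) = 1 \left(-3 + 1\right) \left(23 + \frac{1}{6}\right) = 1 \left(-2\right) \left(23 + \frac{1}{6}\right) = \left(-2\right) \frac{139}{6} = - \frac{139}{3}$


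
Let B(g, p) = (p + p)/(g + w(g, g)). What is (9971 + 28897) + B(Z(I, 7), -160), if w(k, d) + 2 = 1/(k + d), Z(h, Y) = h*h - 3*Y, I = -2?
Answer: 25158476/647 ≈ 38885.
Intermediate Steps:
Z(h, Y) = h² - 3*Y
w(k, d) = -2 + 1/(d + k) (w(k, d) = -2 + 1/(k + d) = -2 + 1/(d + k))
B(g, p) = 2*p/(g + (1 - 4*g)/(2*g)) (B(g, p) = (p + p)/(g + (1 - 2*g - 2*g)/(g + g)) = (2*p)/(g + (1 - 4*g)/((2*g))) = (2*p)/(g + (1/(2*g))*(1 - 4*g)) = (2*p)/(g + (1 - 4*g)/(2*g)) = 2*p/(g + (1 - 4*g)/(2*g)))
(9971 + 28897) + B(Z(I, 7), -160) = (9971 + 28897) + 4*((-2)² - 3*7)*(-160)/(1 - 4*((-2)² - 3*7) + 2*((-2)² - 3*7)²) = 38868 + 4*(4 - 21)*(-160)/(1 - 4*(4 - 21) + 2*(4 - 21)²) = 38868 + 4*(-17)*(-160)/(1 - 4*(-17) + 2*(-17)²) = 38868 + 4*(-17)*(-160)/(1 + 68 + 2*289) = 38868 + 4*(-17)*(-160)/(1 + 68 + 578) = 38868 + 4*(-17)*(-160)/647 = 38868 + 4*(-17)*(-160)*(1/647) = 38868 + 10880/647 = 25158476/647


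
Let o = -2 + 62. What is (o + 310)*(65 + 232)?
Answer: 109890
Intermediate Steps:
o = 60
(o + 310)*(65 + 232) = (60 + 310)*(65 + 232) = 370*297 = 109890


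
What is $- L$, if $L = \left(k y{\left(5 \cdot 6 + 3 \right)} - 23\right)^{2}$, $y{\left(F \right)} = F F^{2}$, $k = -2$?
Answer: $-5169178609$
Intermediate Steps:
$y{\left(F \right)} = F^{3}$
$L = 5169178609$ ($L = \left(- 2 \left(5 \cdot 6 + 3\right)^{3} - 23\right)^{2} = \left(- 2 \left(30 + 3\right)^{3} - 23\right)^{2} = \left(- 2 \cdot 33^{3} - 23\right)^{2} = \left(\left(-2\right) 35937 - 23\right)^{2} = \left(-71874 - 23\right)^{2} = \left(-71897\right)^{2} = 5169178609$)
$- L = \left(-1\right) 5169178609 = -5169178609$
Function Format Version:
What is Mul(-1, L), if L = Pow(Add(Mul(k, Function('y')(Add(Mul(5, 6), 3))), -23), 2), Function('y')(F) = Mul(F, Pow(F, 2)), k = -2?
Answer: -5169178609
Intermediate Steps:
Function('y')(F) = Pow(F, 3)
L = 5169178609 (L = Pow(Add(Mul(-2, Pow(Add(Mul(5, 6), 3), 3)), -23), 2) = Pow(Add(Mul(-2, Pow(Add(30, 3), 3)), -23), 2) = Pow(Add(Mul(-2, Pow(33, 3)), -23), 2) = Pow(Add(Mul(-2, 35937), -23), 2) = Pow(Add(-71874, -23), 2) = Pow(-71897, 2) = 5169178609)
Mul(-1, L) = Mul(-1, 5169178609) = -5169178609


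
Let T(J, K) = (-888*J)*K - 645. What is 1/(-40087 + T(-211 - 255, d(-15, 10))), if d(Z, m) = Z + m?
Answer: -1/2109772 ≈ -4.7398e-7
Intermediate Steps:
T(J, K) = -645 - 888*J*K (T(J, K) = -888*J*K - 645 = -645 - 888*J*K)
1/(-40087 + T(-211 - 255, d(-15, 10))) = 1/(-40087 + (-645 - 888*(-211 - 255)*(-15 + 10))) = 1/(-40087 + (-645 - 888*(-466)*(-5))) = 1/(-40087 + (-645 - 2069040)) = 1/(-40087 - 2069685) = 1/(-2109772) = -1/2109772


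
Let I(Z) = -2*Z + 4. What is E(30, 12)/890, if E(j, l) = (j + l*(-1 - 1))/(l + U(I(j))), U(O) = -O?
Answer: 3/30260 ≈ 9.9141e-5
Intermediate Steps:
I(Z) = 4 - 2*Z
E(j, l) = (j - 2*l)/(-4 + l + 2*j) (E(j, l) = (j + l*(-1 - 1))/(l - (4 - 2*j)) = (j + l*(-2))/(l + (-4 + 2*j)) = (j - 2*l)/(-4 + l + 2*j))
E(30, 12)/890 = ((30 - 2*12)/(-4 + 12 + 2*30))/890 = ((30 - 24)/(-4 + 12 + 60))*(1/890) = (6/68)*(1/890) = ((1/68)*6)*(1/890) = (3/34)*(1/890) = 3/30260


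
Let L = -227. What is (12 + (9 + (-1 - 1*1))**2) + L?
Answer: -166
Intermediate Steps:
(12 + (9 + (-1 - 1*1))**2) + L = (12 + (9 + (-1 - 1*1))**2) - 227 = (12 + (9 + (-1 - 1))**2) - 227 = (12 + (9 - 2)**2) - 227 = (12 + 7**2) - 227 = (12 + 49) - 227 = 61 - 227 = -166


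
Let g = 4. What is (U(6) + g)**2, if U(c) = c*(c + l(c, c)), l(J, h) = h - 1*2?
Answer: 4096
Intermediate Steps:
l(J, h) = -2 + h (l(J, h) = h - 2 = -2 + h)
U(c) = c*(-2 + 2*c) (U(c) = c*(c + (-2 + c)) = c*(-2 + 2*c))
(U(6) + g)**2 = (2*6*(-1 + 6) + 4)**2 = (2*6*5 + 4)**2 = (60 + 4)**2 = 64**2 = 4096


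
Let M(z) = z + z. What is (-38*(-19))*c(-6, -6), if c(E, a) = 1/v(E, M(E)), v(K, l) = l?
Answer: -361/6 ≈ -60.167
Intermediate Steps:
M(z) = 2*z
c(E, a) = 1/(2*E)
(-38*(-19))*c(-6, -6) = (-38*(-19))*((½)/(-6)) = 722*((½)*(-⅙)) = 722*(-1/12) = -361/6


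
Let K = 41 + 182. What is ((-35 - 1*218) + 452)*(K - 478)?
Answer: -50745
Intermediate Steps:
K = 223
((-35 - 1*218) + 452)*(K - 478) = ((-35 - 1*218) + 452)*(223 - 478) = ((-35 - 218) + 452)*(-255) = (-253 + 452)*(-255) = 199*(-255) = -50745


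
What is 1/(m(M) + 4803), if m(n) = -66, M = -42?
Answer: 1/4737 ≈ 0.00021110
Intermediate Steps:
1/(m(M) + 4803) = 1/(-66 + 4803) = 1/4737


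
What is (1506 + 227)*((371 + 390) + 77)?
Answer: 1452254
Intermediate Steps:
(1506 + 227)*((371 + 390) + 77) = 1733*(761 + 77) = 1733*838 = 1452254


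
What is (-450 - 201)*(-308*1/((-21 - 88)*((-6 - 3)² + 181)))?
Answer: -100254/14279 ≈ -7.0211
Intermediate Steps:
(-450 - 201)*(-308*1/((-21 - 88)*((-6 - 3)² + 181))) = -(-200508)/((-109*((-9)² + 181))) = -(-200508)/((-109*(81 + 181))) = -(-200508)/((-109*262)) = -(-200508)/(-28558) = -(-200508)*(-1)/28558 = -651*154/14279 = -100254/14279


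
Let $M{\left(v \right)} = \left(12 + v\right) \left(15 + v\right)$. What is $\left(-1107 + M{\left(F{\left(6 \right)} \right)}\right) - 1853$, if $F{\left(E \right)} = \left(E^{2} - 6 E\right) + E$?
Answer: $-2582$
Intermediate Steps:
$F{\left(E \right)} = E^{2} - 5 E$
$\left(-1107 + M{\left(F{\left(6 \right)} \right)}\right) - 1853 = \left(-1107 + \left(180 + \left(6 \left(-5 + 6\right)\right)^{2} + 27 \cdot 6 \left(-5 + 6\right)\right)\right) - 1853 = \left(-1107 + \left(180 + \left(6 \cdot 1\right)^{2} + 27 \cdot 6 \cdot 1\right)\right) - 1853 = \left(-1107 + \left(180 + 6^{2} + 27 \cdot 6\right)\right) - 1853 = \left(-1107 + \left(180 + 36 + 162\right)\right) - 1853 = \left(-1107 + 378\right) - 1853 = -729 - 1853 = -2582$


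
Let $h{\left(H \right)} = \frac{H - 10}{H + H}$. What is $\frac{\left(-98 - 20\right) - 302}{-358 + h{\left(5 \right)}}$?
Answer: $\frac{280}{239} \approx 1.1715$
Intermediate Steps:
$h{\left(H \right)} = \frac{-10 + H}{2 H}$
$\frac{\left(-98 - 20\right) - 302}{-358 + h{\left(5 \right)}} = \frac{\left(-98 - 20\right) - 302}{-358 + \frac{-10 + 5}{2 \cdot 5}} = \frac{\left(-98 - 20\right) - 302}{-358 + \frac{1}{2} \cdot \frac{1}{5} \left(-5\right)} = \frac{-118 - 302}{-358 - \frac{1}{2}} = - \frac{420}{- \frac{717}{2}} = \left(-420\right) \left(- \frac{2}{717}\right) = \frac{280}{239}$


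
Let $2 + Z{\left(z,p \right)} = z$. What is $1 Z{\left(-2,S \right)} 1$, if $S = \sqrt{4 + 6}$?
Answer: $-4$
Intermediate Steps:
$S = \sqrt{10} \approx 3.1623$
$Z{\left(z,p \right)} = -2 + z$
$1 Z{\left(-2,S \right)} 1 = 1 \left(-2 - 2\right) 1 = 1 \left(-4\right) 1 = \left(-4\right) 1 = -4$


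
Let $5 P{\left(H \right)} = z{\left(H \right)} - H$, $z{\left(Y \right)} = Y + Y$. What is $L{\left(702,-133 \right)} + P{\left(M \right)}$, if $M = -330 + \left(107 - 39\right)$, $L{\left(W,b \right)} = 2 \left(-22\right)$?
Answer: $- \frac{482}{5} \approx -96.4$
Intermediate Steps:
$z{\left(Y \right)} = 2 Y$
$L{\left(W,b \right)} = -44$
$M = -262$ ($M = -330 + 68 = -262$)
$P{\left(H \right)} = \frac{H}{5}$ ($P{\left(H \right)} = \frac{2 H - H}{5} = \frac{H}{5}$)
$L{\left(702,-133 \right)} + P{\left(M \right)} = -44 + \frac{1}{5} \left(-262\right) = -44 - \frac{262}{5} = - \frac{482}{5}$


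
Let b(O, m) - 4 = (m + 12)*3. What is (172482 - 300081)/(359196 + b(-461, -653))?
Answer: -127599/357277 ≈ -0.35714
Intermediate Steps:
b(O, m) = 40 + 3*m (b(O, m) = 4 + (m + 12)*3 = 4 + (12 + m)*3 = 4 + (36 + 3*m) = 40 + 3*m)
(172482 - 300081)/(359196 + b(-461, -653)) = (172482 - 300081)/(359196 + (40 + 3*(-653))) = -127599/(359196 + (40 - 1959)) = -127599/(359196 - 1919) = -127599/357277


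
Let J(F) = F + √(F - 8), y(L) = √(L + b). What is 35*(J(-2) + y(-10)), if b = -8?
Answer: -70 + 35*I*√10 + 105*I*√2 ≈ -70.0 + 259.17*I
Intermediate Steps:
y(L) = √(-8 + L) (y(L) = √(L - 8) = √(-8 + L))
J(F) = F + √(-8 + F)
35*(J(-2) + y(-10)) = 35*((-2 + √(-8 - 2)) + √(-8 - 10)) = 35*((-2 + √(-10)) + √(-18)) = 35*((-2 + I*√10) + 3*I*√2) = 35*(-2 + I*√10 + 3*I*√2) = -70 + 35*I*√10 + 105*I*√2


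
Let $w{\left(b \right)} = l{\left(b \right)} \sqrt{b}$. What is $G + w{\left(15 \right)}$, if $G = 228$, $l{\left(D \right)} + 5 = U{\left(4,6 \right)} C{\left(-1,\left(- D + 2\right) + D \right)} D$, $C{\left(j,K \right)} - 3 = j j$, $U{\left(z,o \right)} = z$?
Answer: $228 + 235 \sqrt{15} \approx 1138.2$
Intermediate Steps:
$C{\left(j,K \right)} = 3 + j^{2}$ ($C{\left(j,K \right)} = 3 + j j = 3 + j^{2}$)
$l{\left(D \right)} = -5 + 16 D$ ($l{\left(D \right)} = -5 + 4 \left(3 + \left(-1\right)^{2}\right) D = -5 + 4 \left(3 + 1\right) D = -5 + 4 \cdot 4 D = -5 + 16 D$)
$w{\left(b \right)} = \sqrt{b} \left(-5 + 16 b\right)$ ($w{\left(b \right)} = \left(-5 + 16 b\right) \sqrt{b} = \sqrt{b} \left(-5 + 16 b\right)$)
$G + w{\left(15 \right)} = 228 + \sqrt{15} \left(-5 + 16 \cdot 15\right) = 228 + \sqrt{15} \left(-5 + 240\right) = 228 + \sqrt{15} \cdot 235 = 228 + 235 \sqrt{15}$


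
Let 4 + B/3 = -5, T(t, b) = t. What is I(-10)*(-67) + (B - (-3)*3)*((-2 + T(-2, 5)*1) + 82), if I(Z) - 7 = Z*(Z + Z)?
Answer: -15273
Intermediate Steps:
I(Z) = 7 + 2*Z² (I(Z) = 7 + Z*(Z + Z) = 7 + Z*(2*Z) = 7 + 2*Z²)
B = -27 (B = -12 + 3*(-5) = -12 - 15 = -27)
I(-10)*(-67) + (B - (-3)*3)*((-2 + T(-2, 5)*1) + 82) = (7 + 2*(-10)²)*(-67) + (-27 - (-3)*3)*((-2 - 2*1) + 82) = (7 + 2*100)*(-67) + (-27 - 1*(-9))*((-2 - 2) + 82) = (7 + 200)*(-67) + (-27 + 9)*(-4 + 82) = 207*(-67) - 18*78 = -13869 - 1404 = -15273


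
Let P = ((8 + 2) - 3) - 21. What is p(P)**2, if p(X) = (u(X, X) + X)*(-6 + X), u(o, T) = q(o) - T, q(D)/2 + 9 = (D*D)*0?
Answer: 129600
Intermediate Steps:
q(D) = -18 (q(D) = -18 + 2*((D*D)*0) = -18 + 2*(D**2*0) = -18 + 2*0 = -18 + 0 = -18)
P = -14 (P = (10 - 3) - 21 = 7 - 21 = -14)
u(o, T) = -18 - T
p(X) = 108 - 18*X (p(X) = ((-18 - X) + X)*(-6 + X) = -18*(-6 + X) = 108 - 18*X)
p(P)**2 = (108 - 18*(-14))**2 = (108 + 252)**2 = 360**2 = 129600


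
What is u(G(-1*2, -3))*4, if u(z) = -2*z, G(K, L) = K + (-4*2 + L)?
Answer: 104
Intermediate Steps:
G(K, L) = -8 + K + L (G(K, L) = K + (-8 + L) = -8 + K + L)
u(G(-1*2, -3))*4 = -2*(-8 - 1*2 - 3)*4 = -2*(-8 - 2 - 3)*4 = -2*(-13)*4 = 26*4 = 104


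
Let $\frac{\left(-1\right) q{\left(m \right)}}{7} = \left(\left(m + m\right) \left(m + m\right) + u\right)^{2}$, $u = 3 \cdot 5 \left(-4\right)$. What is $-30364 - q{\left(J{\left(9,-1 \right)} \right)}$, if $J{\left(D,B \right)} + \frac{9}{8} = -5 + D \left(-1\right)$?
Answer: $\frac{1302415143}{256} \approx 5.0876 \cdot 10^{6}$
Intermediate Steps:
$J{\left(D,B \right)} = - \frac{49}{8} - D$ ($J{\left(D,B \right)} = - \frac{9}{8} + \left(-5 + D \left(-1\right)\right) = - \frac{9}{8} - \left(5 + D\right) = - \frac{49}{8} - D$)
$u = -60$ ($u = 15 \left(-4\right) = -60$)
$q{\left(m \right)} = - 7 \left(-60 + 4 m^{2}\right)^{2}$ ($q{\left(m \right)} = - 7 \left(\left(m + m\right) \left(m + m\right) - 60\right)^{2} = - 7 \left(2 m 2 m - 60\right)^{2} = - 7 \left(4 m^{2} - 60\right)^{2} = - 7 \left(-60 + 4 m^{2}\right)^{2}$)
$-30364 - q{\left(J{\left(9,-1 \right)} \right)} = -30364 - - 112 \left(-15 + \left(- \frac{49}{8} - 9\right)^{2}\right)^{2} = -30364 - - 112 \left(-15 + \left(- \frac{121}{8}\right)^{2}\right)^{2} = -30364 - - 112 \left(-15 + \frac{14641}{64}\right)^{2} = -30364 - - 112 \left(\frac{13681}{64}\right)^{2} = -30364 - \left(-112\right) \frac{187169761}{4096} = -30364 - - \frac{1310188327}{256} = -30364 + \frac{1310188327}{256} = \frac{1302415143}{256}$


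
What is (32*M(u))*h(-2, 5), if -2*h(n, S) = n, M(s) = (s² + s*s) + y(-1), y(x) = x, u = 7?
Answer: 3104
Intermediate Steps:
M(s) = -1 + 2*s² (M(s) = (s² + s*s) - 1 = (s² + s²) - 1 = 2*s² - 1 = -1 + 2*s²)
h(n, S) = -n/2
(32*M(u))*h(-2, 5) = (32*(-1 + 2*7²))*(-½*(-2)) = (32*(-1 + 2*49))*1 = (32*(-1 + 98))*1 = (32*97)*1 = 3104*1 = 3104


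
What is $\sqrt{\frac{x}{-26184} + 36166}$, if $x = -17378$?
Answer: $\frac{\sqrt{1549745734353}}{6546} \approx 190.18$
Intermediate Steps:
$\sqrt{\frac{x}{-26184} + 36166} = \sqrt{- \frac{17378}{-26184} + 36166} = \sqrt{\left(-17378\right) \left(- \frac{1}{26184}\right) + 36166} = \sqrt{\frac{8689}{13092} + 36166} = \sqrt{\frac{473493961}{13092}} = \frac{\sqrt{1549745734353}}{6546}$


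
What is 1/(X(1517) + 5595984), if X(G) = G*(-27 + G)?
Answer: 1/7856314 ≈ 1.2729e-7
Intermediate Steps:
1/(X(1517) + 5595984) = 1/(1517*(-27 + 1517) + 5595984) = 1/(1517*1490 + 5595984) = 1/(2260330 + 5595984) = 1/7856314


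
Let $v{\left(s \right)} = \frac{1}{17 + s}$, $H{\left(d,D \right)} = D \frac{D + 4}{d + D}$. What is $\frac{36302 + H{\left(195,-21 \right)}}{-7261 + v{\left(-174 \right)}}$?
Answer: $- \frac{47226385}{9445532} \approx -4.9999$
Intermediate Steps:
$H{\left(d,D \right)} = \frac{D \left(4 + D\right)}{D + d}$ ($H{\left(d,D \right)} = D \frac{4 + D}{D + d} = \frac{D \left(4 + D\right)}{D + d}$)
$\frac{36302 + H{\left(195,-21 \right)}}{-7261 + v{\left(-174 \right)}} = \frac{36302 - \frac{21 \left(4 - 21\right)}{-21 + 195}}{-7261 + \frac{1}{17 - 174}} = \frac{36302 - 21 \cdot \frac{1}{174} \left(-17\right)}{-7261 + \frac{1}{-157}} = \frac{36302 - \frac{7}{58} \left(-17\right)}{-7261 - \frac{1}{157}} = \frac{36302 + \frac{119}{58}}{- \frac{1139978}{157}} = \frac{2105635}{58} \left(- \frac{157}{1139978}\right) = - \frac{47226385}{9445532}$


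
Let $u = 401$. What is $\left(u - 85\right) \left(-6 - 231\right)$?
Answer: $-74892$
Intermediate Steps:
$\left(u - 85\right) \left(-6 - 231\right) = \left(401 - 85\right) \left(-6 - 231\right) = 316 \left(-6 - 231\right) = 316 \left(-237\right) = -74892$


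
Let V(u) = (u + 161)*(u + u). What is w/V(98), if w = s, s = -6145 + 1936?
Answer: -4209/50764 ≈ -0.082913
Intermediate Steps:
V(u) = 2*u*(161 + u) (V(u) = (161 + u)*(2*u) = 2*u*(161 + u))
s = -4209
w = -4209
w/V(98) = -4209*1/(196*(161 + 98)) = -4209/(2*98*259) = -4209/50764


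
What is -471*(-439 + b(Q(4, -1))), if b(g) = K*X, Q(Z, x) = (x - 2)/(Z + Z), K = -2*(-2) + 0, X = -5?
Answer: 216189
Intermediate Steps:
K = 4 (K = 4 + 0 = 4)
Q(Z, x) = (-2 + x)/(2*Z) (Q(Z, x) = (-2 + x)/((2*Z)) = (-2 + x)*(1/(2*Z)) = (-2 + x)/(2*Z))
b(g) = -20 (b(g) = 4*(-5) = -20)
-471*(-439 + b(Q(4, -1))) = -471*(-439 - 20) = -471*(-459) = 216189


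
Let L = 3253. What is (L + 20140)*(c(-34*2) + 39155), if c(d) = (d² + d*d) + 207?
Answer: 1137133730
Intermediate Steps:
c(d) = 207 + 2*d² (c(d) = (d² + d²) + 207 = 2*d² + 207 = 207 + 2*d²)
(L + 20140)*(c(-34*2) + 39155) = (3253 + 20140)*((207 + 2*(-34*2)²) + 39155) = 23393*((207 + 2*(-68)²) + 39155) = 23393*((207 + 2*4624) + 39155) = 23393*((207 + 9248) + 39155) = 23393*(9455 + 39155) = 23393*48610 = 1137133730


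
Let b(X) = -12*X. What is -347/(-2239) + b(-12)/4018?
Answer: 858331/4498151 ≈ 0.19082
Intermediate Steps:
-347/(-2239) + b(-12)/4018 = -347/(-2239) - 12*(-12)/4018 = -347*(-1/2239) + 144*(1/4018) = 347/2239 + 72/2009 = 858331/4498151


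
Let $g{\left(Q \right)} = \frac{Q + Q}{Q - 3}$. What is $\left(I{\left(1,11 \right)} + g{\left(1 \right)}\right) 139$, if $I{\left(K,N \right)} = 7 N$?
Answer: $10564$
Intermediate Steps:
$g{\left(Q \right)} = \frac{2 Q}{-3 + Q}$
$\left(I{\left(1,11 \right)} + g{\left(1 \right)}\right) 139 = \left(7 \cdot 11 + 2 \cdot 1 \frac{1}{-3 + 1}\right) 139 = \left(77 + 2 \cdot 1 \frac{1}{-2}\right) 139 = \left(77 + 2 \cdot 1 \left(- \frac{1}{2}\right)\right) 139 = \left(77 - 1\right) 139 = 76 \cdot 139 = 10564$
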